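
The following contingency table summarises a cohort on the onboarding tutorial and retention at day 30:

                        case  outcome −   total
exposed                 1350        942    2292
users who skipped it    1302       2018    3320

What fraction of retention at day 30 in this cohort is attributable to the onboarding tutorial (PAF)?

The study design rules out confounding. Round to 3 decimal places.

p₁ = P(outcome | exposed) = 1350/2292 = 0.58901
p₀ = P(outcome | unexposed) = 1302/3320 = 0.39217
Exposure prevalence π = 2292/5612 = 0.40841; overall risk P(Y=1) = 0.47256.
Under exogeneity, PAF = [P(Y=1) − p₀]/P(Y=1).
PAF = (0.47256 − 0.39217) / 0.47256 ≈ 0.1701

PAF ≈ 0.170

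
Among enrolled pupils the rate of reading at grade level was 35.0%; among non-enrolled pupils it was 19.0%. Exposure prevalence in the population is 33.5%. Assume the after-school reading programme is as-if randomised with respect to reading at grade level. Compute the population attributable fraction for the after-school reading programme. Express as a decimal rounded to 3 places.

p₁ = 0.35, p₀ = 0.19.
Overall risk P(Y=1) = π·p₁ + (1−π)·p₀ = 0.335×0.35 + 0.665×0.19 = 0.2436.
Under exogeneity, PAF = [P(Y=1) − p₀] / P(Y=1).
PAF = (0.2436 − 0.19) / 0.2436 ≈ 0.2200

PAF ≈ 0.220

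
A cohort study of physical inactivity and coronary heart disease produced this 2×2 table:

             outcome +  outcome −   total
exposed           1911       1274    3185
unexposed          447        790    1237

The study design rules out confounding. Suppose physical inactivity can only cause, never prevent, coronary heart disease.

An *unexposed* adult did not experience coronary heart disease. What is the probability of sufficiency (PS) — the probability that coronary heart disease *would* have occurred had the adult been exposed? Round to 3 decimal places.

p₁ = P(outcome | exposed) = 1911/3185 = 0.6
p₀ = P(outcome | unexposed) = 447/1237 = 0.36136
Under exogeneity and monotonicity, PS = (p₁ − p₀)/(1 − p₀).
PS = (0.6 − 0.36136) / 0.63864 ≈ 0.3737

PS ≈ 0.374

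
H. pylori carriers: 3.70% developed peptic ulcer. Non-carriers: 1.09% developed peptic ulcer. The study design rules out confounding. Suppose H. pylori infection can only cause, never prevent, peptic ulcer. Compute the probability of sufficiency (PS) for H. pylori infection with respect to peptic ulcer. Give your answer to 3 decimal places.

p₁ = 0.037, p₀ = 0.0109.
Under exogeneity and monotonicity, PS = (p₁ − p₀) / (1 − p₀).
PS = (0.037 − 0.0109) / (1 − 0.0109) = 0.0261 / 0.9891 ≈ 0.0264

PS ≈ 0.026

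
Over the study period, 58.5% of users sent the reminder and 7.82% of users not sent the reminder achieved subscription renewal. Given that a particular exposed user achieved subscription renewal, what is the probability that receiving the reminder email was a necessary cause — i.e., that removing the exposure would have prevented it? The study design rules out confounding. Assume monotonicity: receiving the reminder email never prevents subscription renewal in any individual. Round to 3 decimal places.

p₁ = 0.585, p₀ = 0.0782.
Under exogeneity and monotonicity, PN = (p₁ − p₀) / p₁.
PN = (0.585 − 0.0782) / 0.585 = 0.5068 / 0.585 ≈ 0.8663

PN ≈ 0.866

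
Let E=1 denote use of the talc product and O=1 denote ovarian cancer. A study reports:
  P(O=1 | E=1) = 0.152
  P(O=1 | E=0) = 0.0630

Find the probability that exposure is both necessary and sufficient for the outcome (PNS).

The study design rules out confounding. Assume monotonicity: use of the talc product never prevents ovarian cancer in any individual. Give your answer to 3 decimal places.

Let p₁ = 0.152, p₀ = 0.063.
Under exogeneity and monotonicity, PNS = p₁ − p₀.
PNS = 0.152 − 0.063 = 0.089

PNS ≈ 0.089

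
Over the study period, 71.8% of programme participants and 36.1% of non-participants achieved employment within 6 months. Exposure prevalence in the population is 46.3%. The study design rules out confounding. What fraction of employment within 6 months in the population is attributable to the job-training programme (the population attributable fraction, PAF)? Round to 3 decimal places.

p₁ = 0.718, p₀ = 0.361.
Overall risk P(Y=1) = π·p₁ + (1−π)·p₀ = 0.463×0.718 + 0.537×0.361 = 0.52629.
Under exogeneity, PAF = [P(Y=1) − p₀] / P(Y=1).
PAF = (0.52629 − 0.361) / 0.52629 ≈ 0.3141

PAF ≈ 0.314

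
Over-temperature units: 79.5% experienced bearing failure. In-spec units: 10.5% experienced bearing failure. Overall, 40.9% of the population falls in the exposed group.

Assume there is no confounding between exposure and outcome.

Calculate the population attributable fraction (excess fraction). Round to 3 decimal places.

p₁ = 0.795, p₀ = 0.105.
Overall risk P(Y=1) = π·p₁ + (1−π)·p₀ = 0.409×0.795 + 0.591×0.105 = 0.38721.
Under exogeneity, PAF = [P(Y=1) − p₀] / P(Y=1).
PAF = (0.38721 − 0.105) / 0.38721 ≈ 0.7288

PAF ≈ 0.729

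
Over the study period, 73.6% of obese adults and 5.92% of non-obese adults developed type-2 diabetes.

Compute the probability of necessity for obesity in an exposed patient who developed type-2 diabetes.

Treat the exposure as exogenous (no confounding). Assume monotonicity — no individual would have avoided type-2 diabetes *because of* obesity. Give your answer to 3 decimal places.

PN ≈ 0.920

p₁ = 0.736, p₀ = 0.0592.
Under exogeneity and monotonicity, PN = (p₁ − p₀) / p₁.
PN = (0.736 − 0.0592) / 0.736 = 0.6768 / 0.736 ≈ 0.9196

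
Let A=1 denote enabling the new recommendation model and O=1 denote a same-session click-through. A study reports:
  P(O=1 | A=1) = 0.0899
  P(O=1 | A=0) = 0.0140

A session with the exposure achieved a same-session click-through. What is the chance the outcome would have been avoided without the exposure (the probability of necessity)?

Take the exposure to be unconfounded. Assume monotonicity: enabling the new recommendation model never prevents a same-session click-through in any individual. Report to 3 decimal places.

Let p₁ = 0.0899, p₀ = 0.014.
Under exogeneity and monotonicity, PN = (p₁ − p₀) / p₁.
PN = (0.0899 − 0.014) / 0.0899 = 0.0759 / 0.0899 ≈ 0.8443

PN ≈ 0.844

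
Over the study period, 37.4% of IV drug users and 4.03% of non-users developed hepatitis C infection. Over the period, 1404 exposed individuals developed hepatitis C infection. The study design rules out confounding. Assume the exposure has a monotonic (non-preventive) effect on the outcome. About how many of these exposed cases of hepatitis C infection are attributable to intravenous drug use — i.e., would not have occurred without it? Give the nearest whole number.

about 1253 cases

p₁ = 0.374, p₀ = 0.0403.
PN = (p₁ − p₀)/p₁ = (0.374 − 0.0403) / 0.374 ≈ 0.89225.
Attributable cases ≈ PN × (exposed cases) = 0.89225 × 1404 ≈ 1252.71.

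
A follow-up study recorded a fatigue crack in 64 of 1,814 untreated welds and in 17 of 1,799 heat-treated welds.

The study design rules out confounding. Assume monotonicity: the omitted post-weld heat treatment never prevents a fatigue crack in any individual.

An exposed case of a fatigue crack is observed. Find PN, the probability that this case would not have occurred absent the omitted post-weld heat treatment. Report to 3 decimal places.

PN ≈ 0.732

p₁ = P(outcome | exposed) = 64/1814 = 0.035281
p₀ = P(outcome | unexposed) = 17/1799 = 0.0094497
Under exogeneity and monotonicity, PN = (p₁ − p₀) / p₁.
PN = (0.035281 − 0.0094497) / 0.035281 = 0.025831 / 0.035281 ≈ 0.7322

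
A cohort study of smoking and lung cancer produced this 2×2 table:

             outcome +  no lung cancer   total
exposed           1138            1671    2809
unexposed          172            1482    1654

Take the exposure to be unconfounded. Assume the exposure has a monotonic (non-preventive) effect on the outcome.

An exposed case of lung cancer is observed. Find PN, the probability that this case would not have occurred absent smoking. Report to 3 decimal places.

p₁ = P(outcome | exposed) = 1138/2809 = 0.40513
p₀ = P(outcome | unexposed) = 172/1654 = 0.10399
Under exogeneity and monotonicity, PN = (p₁ − p₀)/p₁.
PN = (0.40513 − 0.10399) / 0.40513 ≈ 0.7433

PN ≈ 0.743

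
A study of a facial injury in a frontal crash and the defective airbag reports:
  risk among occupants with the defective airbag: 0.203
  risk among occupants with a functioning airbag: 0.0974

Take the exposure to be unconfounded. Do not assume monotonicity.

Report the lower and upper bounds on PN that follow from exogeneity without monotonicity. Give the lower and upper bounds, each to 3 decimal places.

Let p₁ = 0.203, p₀ = 0.0974.
Under exogeneity alone the bounds on PN are max{0,(p₁−p₀)/p₁} ≤ PN ≤ min{1,(1−p₀)/p₁}.
  lower = (p₁ − p₀)/p₁ = 0.1056 / 0.203 ≈ 0.5202
  upper = min{1, (1 − p₀)/p₁} = 0.9026 / 0.203 ≈ 4.4463 → capped at 1

0.520 ≤ PN ≤ 1.000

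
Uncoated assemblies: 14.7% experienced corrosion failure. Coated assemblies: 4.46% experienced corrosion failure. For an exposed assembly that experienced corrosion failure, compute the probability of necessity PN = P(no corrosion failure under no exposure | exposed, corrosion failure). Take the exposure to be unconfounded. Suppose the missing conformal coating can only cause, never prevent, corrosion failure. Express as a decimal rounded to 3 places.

PN ≈ 0.697

p₁ = 0.147, p₀ = 0.0446.
Under exogeneity and monotonicity, PN = (p₁ − p₀) / p₁.
PN = (0.147 − 0.0446) / 0.147 = 0.1024 / 0.147 ≈ 0.6966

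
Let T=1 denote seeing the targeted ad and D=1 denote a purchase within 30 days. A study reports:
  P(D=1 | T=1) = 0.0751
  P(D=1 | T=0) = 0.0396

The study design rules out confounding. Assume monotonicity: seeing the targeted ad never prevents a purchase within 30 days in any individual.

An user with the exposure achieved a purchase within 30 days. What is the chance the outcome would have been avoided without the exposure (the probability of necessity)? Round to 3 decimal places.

Let p₁ = 0.0751, p₀ = 0.0396.
Under exogeneity and monotonicity, PN = (p₁ − p₀) / p₁.
PN = (0.0751 − 0.0396) / 0.0751 = 0.0355 / 0.0751 ≈ 0.4727

PN ≈ 0.473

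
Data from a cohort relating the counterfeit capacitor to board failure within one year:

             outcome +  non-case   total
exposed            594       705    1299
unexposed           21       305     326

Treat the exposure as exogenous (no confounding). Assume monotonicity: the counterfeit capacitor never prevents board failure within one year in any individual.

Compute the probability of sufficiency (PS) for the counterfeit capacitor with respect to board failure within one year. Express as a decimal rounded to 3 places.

PS ≈ 0.420

p₁ = P(outcome | exposed) = 594/1299 = 0.45727
p₀ = P(outcome | unexposed) = 21/326 = 0.064417
Under exogeneity and monotonicity, PS = (p₁ − p₀)/(1 − p₀).
PS = (0.45727 − 0.064417) / 0.93558 ≈ 0.4199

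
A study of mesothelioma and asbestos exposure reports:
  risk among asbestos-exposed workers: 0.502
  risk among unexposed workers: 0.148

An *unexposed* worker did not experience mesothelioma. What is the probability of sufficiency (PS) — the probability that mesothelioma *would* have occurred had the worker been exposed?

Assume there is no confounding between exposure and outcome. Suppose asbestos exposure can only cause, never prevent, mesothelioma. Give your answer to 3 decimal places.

Let p₁ = 0.502, p₀ = 0.148.
Under exogeneity and monotonicity, PS = (p₁ − p₀) / (1 − p₀).
PS = (0.502 − 0.148) / (1 − 0.148) = 0.354 / 0.852 ≈ 0.4155

PS ≈ 0.415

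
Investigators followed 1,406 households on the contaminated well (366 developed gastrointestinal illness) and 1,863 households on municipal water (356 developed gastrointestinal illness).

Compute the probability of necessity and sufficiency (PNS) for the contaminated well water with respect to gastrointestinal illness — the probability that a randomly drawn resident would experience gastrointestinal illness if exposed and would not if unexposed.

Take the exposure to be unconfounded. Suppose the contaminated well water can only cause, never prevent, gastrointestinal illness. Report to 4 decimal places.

PNS ≈ 0.0692

p₁ = P(outcome | exposed) = 366/1406 = 0.26031
p₀ = P(outcome | unexposed) = 356/1863 = 0.19109
Under exogeneity and monotonicity, PNS = p₁ − p₀.
PNS = 0.26031 − 0.19109 = 0.069223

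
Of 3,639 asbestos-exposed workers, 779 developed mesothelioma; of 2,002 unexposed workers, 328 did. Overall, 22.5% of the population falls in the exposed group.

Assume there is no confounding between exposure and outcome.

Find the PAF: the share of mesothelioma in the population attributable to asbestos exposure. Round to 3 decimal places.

PAF ≈ 0.065

p₁ = P(outcome | exposed) = 779/3639 = 0.21407
p₀ = P(outcome | unexposed) = 328/2002 = 0.16384
Overall risk P(Y=1) = π·p₁ + (1−π)·p₀ = 0.225×0.21407 + 0.775×0.16384 = 0.17514.
Under exogeneity, PAF = [P(Y=1) − p₀] / P(Y=1).
PAF = (0.17514 − 0.16384) / 0.17514 ≈ 0.0645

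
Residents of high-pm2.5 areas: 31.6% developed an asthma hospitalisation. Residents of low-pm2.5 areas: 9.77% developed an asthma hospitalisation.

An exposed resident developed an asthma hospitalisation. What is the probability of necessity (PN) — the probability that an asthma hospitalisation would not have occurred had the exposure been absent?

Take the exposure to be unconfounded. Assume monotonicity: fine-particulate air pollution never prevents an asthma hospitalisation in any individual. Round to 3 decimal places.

p₁ = 0.316, p₀ = 0.0977.
Under exogeneity and monotonicity, PN = (p₁ − p₀) / p₁.
PN = (0.316 − 0.0977) / 0.316 = 0.2183 / 0.316 ≈ 0.6908

PN ≈ 0.691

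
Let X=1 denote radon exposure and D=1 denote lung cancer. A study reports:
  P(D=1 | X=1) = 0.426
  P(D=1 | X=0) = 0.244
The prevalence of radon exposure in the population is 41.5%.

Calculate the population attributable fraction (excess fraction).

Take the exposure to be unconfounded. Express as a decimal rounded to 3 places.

Let p₁ = 0.426, p₀ = 0.244.
Overall risk P(Y=1) = π·p₁ + (1−π)·p₀ = 0.415×0.426 + 0.585×0.244 = 0.31953.
Under exogeneity, PAF = [P(Y=1) − p₀] / P(Y=1).
PAF = (0.31953 − 0.244) / 0.31953 ≈ 0.2364

PAF ≈ 0.236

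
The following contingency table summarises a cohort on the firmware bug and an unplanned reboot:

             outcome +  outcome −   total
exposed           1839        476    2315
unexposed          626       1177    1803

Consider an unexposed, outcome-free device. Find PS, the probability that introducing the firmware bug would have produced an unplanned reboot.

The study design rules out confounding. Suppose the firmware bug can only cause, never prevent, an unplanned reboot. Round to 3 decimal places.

PS ≈ 0.685

p₁ = P(outcome | exposed) = 1839/2315 = 0.79438
p₀ = P(outcome | unexposed) = 626/1803 = 0.3472
Under exogeneity and monotonicity, PS = (p₁ − p₀)/(1 − p₀).
PS = (0.79438 − 0.3472) / 0.6528 ≈ 0.6850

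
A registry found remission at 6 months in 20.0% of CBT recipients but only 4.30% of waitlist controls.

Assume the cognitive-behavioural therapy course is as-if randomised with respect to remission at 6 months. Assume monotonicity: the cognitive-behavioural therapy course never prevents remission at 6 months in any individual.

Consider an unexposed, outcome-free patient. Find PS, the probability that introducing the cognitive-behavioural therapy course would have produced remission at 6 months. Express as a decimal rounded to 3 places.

PS ≈ 0.164

p₁ = 0.2, p₀ = 0.043.
Under exogeneity and monotonicity, PS = (p₁ − p₀) / (1 − p₀).
PS = (0.2 − 0.043) / (1 − 0.043) = 0.157 / 0.957 ≈ 0.1641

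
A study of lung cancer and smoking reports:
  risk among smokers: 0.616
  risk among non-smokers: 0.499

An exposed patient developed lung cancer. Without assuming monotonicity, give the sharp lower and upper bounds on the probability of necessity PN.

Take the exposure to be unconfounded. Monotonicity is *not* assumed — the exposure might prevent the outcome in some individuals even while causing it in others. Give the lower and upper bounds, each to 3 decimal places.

Let p₁ = 0.616, p₀ = 0.499.
Under exogeneity alone the bounds on PN are max{0,(p₁−p₀)/p₁} ≤ PN ≤ min{1,(1−p₀)/p₁}.
  lower = (p₁ − p₀)/p₁ = 0.117 / 0.616 ≈ 0.1899
  upper = min{1, (1 − p₀)/p₁} = 0.501 / 0.616 ≈ 0.8133

0.190 ≤ PN ≤ 0.813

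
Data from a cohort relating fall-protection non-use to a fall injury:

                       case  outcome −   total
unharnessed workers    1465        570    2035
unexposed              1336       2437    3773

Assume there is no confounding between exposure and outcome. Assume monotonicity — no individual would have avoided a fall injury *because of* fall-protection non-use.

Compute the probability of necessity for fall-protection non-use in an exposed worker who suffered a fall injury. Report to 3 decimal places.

PN ≈ 0.508

p₁ = P(outcome | exposed) = 1465/2035 = 0.7199
p₀ = P(outcome | unexposed) = 1336/3773 = 0.35409
Under exogeneity and monotonicity, PN = (p₁ − p₀)/p₁.
PN = (0.7199 − 0.35409) / 0.7199 ≈ 0.5081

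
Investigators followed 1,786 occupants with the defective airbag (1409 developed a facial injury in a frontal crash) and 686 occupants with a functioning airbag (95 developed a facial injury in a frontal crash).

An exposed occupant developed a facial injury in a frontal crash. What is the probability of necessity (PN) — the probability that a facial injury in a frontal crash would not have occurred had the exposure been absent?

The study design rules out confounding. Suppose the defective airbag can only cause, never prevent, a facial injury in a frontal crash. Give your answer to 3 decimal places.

PN ≈ 0.824

p₁ = P(outcome | exposed) = 1409/1786 = 0.78891
p₀ = P(outcome | unexposed) = 95/686 = 0.13848
Under exogeneity and monotonicity, PN = (p₁ − p₀) / p₁.
PN = (0.78891 − 0.13848) / 0.78891 = 0.65043 / 0.78891 ≈ 0.8245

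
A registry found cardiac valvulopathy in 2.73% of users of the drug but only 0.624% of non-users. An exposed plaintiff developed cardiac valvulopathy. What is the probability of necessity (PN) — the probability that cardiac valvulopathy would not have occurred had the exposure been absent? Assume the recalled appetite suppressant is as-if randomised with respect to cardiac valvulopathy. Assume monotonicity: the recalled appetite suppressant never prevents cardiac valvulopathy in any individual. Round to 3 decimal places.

PN ≈ 0.771

p₁ = 0.0273, p₀ = 0.00624.
Under exogeneity and monotonicity, PN = (p₁ − p₀) / p₁.
PN = (0.0273 − 0.00624) / 0.0273 = 0.02106 / 0.0273 ≈ 0.7714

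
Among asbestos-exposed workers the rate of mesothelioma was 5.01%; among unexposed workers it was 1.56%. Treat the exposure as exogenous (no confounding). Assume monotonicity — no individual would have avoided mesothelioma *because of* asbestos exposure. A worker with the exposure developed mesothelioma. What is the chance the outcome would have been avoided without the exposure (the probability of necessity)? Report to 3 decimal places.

p₁ = 0.0501, p₀ = 0.0156.
Under exogeneity and monotonicity, PN = (p₁ − p₀) / p₁.
PN = (0.0501 − 0.0156) / 0.0501 = 0.0345 / 0.0501 ≈ 0.6886

PN ≈ 0.689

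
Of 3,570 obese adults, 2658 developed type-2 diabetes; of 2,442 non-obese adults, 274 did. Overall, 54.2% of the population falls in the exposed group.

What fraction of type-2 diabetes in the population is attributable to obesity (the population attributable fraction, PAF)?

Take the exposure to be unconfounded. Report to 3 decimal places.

p₁ = P(outcome | exposed) = 2658/3570 = 0.74454
p₀ = P(outcome | unexposed) = 274/2442 = 0.1122
Overall risk P(Y=1) = π·p₁ + (1−π)·p₀ = 0.542×0.74454 + 0.458×0.1122 = 0.45493.
Under exogeneity, PAF = [P(Y=1) − p₀] / P(Y=1).
PAF = (0.45493 − 0.1122) / 0.45493 ≈ 0.7534

PAF ≈ 0.753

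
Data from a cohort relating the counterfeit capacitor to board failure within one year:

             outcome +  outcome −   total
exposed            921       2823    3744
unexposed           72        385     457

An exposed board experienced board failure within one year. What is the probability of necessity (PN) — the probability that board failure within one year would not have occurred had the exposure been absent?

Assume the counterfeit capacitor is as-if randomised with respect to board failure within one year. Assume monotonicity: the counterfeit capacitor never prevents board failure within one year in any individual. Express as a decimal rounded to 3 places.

PN ≈ 0.360

p₁ = P(outcome | exposed) = 921/3744 = 0.24599
p₀ = P(outcome | unexposed) = 72/457 = 0.15755
Under exogeneity and monotonicity, PN = (p₁ − p₀)/p₁.
PN = (0.24599 − 0.15755) / 0.24599 ≈ 0.3595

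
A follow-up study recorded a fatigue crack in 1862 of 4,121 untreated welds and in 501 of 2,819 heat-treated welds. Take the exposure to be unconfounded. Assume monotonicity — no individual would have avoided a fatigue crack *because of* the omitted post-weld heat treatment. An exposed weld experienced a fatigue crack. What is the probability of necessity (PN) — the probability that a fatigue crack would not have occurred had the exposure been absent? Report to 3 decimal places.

PN ≈ 0.607

p₁ = P(outcome | exposed) = 1862/4121 = 0.45183
p₀ = P(outcome | unexposed) = 501/2819 = 0.17772
Under exogeneity and monotonicity, PN = (p₁ − p₀) / p₁.
PN = (0.45183 − 0.17772) / 0.45183 = 0.27411 / 0.45183 ≈ 0.6067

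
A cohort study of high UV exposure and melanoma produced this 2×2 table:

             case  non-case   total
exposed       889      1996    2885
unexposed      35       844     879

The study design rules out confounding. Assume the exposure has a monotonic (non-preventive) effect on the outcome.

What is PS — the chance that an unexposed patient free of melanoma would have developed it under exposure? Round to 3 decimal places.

PS ≈ 0.279

p₁ = P(outcome | exposed) = 889/2885 = 0.30815
p₀ = P(outcome | unexposed) = 35/879 = 0.039818
Under exogeneity and monotonicity, PS = (p₁ − p₀)/(1 − p₀).
PS = (0.30815 − 0.039818) / 0.96018 ≈ 0.2795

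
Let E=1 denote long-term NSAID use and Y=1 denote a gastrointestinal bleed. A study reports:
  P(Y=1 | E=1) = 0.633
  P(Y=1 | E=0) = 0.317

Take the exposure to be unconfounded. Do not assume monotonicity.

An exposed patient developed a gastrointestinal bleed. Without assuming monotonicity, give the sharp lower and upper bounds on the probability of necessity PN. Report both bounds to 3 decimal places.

0.499 ≤ PN ≤ 1.000

Let p₁ = 0.633, p₀ = 0.317.
Under exogeneity alone the bounds on PN are max{0,(p₁−p₀)/p₁} ≤ PN ≤ min{1,(1−p₀)/p₁}.
  lower = (p₁ − p₀)/p₁ = 0.316 / 0.633 ≈ 0.4992
  upper = min{1, (1 − p₀)/p₁} = 0.683 / 0.633 ≈ 1.0790 → capped at 1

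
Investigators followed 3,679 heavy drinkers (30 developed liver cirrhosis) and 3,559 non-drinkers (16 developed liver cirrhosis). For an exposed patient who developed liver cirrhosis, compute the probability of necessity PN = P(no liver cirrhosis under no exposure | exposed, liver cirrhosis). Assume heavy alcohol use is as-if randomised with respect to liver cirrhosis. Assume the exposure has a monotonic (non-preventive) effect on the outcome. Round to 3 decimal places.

p₁ = P(outcome | exposed) = 30/3679 = 0.0081544
p₀ = P(outcome | unexposed) = 16/3559 = 0.0044956
Under exogeneity and monotonicity, PN = (p₁ − p₀) / p₁.
PN = (0.0081544 − 0.0044956) / 0.0081544 = 0.0036587 / 0.0081544 ≈ 0.4487

PN ≈ 0.449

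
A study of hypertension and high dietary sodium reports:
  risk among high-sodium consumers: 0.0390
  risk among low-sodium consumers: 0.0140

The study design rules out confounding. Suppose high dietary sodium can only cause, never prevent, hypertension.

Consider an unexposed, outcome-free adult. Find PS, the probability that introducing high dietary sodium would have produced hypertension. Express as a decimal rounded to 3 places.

PS ≈ 0.025

Let p₁ = 0.039, p₀ = 0.014.
Under exogeneity and monotonicity, PS = (p₁ − p₀) / (1 − p₀).
PS = (0.039 − 0.014) / (1 − 0.014) = 0.025 / 0.986 ≈ 0.0254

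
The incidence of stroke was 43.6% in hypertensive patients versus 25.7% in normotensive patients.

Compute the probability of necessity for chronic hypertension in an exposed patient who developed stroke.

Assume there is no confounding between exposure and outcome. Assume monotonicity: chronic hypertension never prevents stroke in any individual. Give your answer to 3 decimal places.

PN ≈ 0.411

p₁ = 0.436, p₀ = 0.257.
Under exogeneity and monotonicity, PN = (p₁ − p₀) / p₁.
PN = (0.436 − 0.257) / 0.436 = 0.179 / 0.436 ≈ 0.4106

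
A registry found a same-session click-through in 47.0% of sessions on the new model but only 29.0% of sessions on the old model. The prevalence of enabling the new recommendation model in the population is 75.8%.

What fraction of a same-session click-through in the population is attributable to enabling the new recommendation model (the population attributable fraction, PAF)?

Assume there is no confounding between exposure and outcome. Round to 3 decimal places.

PAF ≈ 0.320

p₁ = 0.47, p₀ = 0.29.
Overall risk P(Y=1) = π·p₁ + (1−π)·p₀ = 0.758×0.47 + 0.242×0.29 = 0.42644.
Under exogeneity, PAF = [P(Y=1) − p₀] / P(Y=1).
PAF = (0.42644 − 0.29) / 0.42644 ≈ 0.3200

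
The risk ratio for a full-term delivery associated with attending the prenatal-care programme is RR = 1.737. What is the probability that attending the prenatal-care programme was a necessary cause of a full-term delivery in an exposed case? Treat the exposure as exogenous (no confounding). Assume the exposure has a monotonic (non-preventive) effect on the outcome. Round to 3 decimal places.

Under exogeneity and monotonicity, PN = (RR − 1) / RR = 1 − 1/RR.
PN = (1.737 − 1) / 1.737 = 0.737 / 1.737 ≈ 0.4243

PN ≈ 0.424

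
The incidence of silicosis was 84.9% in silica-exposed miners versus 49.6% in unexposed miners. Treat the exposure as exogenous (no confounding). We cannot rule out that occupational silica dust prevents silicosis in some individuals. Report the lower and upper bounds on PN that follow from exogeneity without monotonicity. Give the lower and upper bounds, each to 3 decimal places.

0.416 ≤ PN ≤ 0.594

p₁ = 0.849, p₀ = 0.496.
Under exogeneity alone the bounds on PN are max{0,(p₁−p₀)/p₁} ≤ PN ≤ min{1,(1−p₀)/p₁}.
  lower = (p₁ − p₀)/p₁ = 0.353 / 0.849 ≈ 0.4158
  upper = min{1, (1 − p₀)/p₁} = 0.504 / 0.849 ≈ 0.5936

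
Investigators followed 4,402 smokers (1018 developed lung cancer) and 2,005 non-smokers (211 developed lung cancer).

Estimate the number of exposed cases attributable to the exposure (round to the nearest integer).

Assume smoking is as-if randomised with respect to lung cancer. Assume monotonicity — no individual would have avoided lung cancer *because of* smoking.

about 555 cases

p₁ = P(outcome | exposed) = 1018/4402 = 0.23126
p₀ = P(outcome | unexposed) = 211/2005 = 0.10524
PN = (p₁ − p₀)/p₁ = (0.23126 − 0.10524) / 0.23126 ≈ 0.54494.
Attributable cases ≈ PN × (exposed cases) = 0.54494 × 1018 ≈ 554.75.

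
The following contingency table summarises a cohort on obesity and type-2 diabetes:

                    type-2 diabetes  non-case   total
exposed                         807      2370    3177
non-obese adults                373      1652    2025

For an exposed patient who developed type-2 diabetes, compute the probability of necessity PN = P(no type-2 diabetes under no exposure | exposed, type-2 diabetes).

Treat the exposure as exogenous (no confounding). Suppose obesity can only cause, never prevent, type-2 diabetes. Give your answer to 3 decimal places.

PN ≈ 0.275

p₁ = P(outcome | exposed) = 807/3177 = 0.25401
p₀ = P(outcome | unexposed) = 373/2025 = 0.1842
Under exogeneity and monotonicity, PN = (p₁ − p₀)/p₁.
PN = (0.25401 − 0.1842) / 0.25401 ≈ 0.2749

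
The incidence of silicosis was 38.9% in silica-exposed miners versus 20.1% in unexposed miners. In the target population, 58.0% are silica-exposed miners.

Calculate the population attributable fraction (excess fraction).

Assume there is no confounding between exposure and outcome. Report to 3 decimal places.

PAF ≈ 0.352

p₁ = 0.389, p₀ = 0.201.
Overall risk P(Y=1) = π·p₁ + (1−π)·p₀ = 0.58×0.389 + 0.42×0.201 = 0.31004.
Under exogeneity, PAF = [P(Y=1) − p₀] / P(Y=1).
PAF = (0.31004 − 0.201) / 0.31004 ≈ 0.3517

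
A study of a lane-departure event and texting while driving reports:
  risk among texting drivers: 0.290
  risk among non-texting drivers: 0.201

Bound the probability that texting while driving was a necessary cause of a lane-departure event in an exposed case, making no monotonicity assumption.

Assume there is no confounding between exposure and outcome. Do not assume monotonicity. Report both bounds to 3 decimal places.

Let p₁ = 0.29, p₀ = 0.201.
Under exogeneity alone the bounds on PN are max{0,(p₁−p₀)/p₁} ≤ PN ≤ min{1,(1−p₀)/p₁}.
  lower = (p₁ − p₀)/p₁ = 0.089 / 0.29 ≈ 0.3069
  upper = min{1, (1 − p₀)/p₁} = 0.799 / 0.29 ≈ 2.7552 → capped at 1

0.307 ≤ PN ≤ 1.000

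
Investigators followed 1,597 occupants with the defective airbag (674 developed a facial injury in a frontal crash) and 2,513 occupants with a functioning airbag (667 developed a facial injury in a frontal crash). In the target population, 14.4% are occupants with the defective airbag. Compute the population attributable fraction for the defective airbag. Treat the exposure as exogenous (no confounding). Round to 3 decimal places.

p₁ = P(outcome | exposed) = 674/1597 = 0.42204
p₀ = P(outcome | unexposed) = 667/2513 = 0.26542
Overall risk P(Y=1) = π·p₁ + (1−π)·p₀ = 0.144×0.42204 + 0.856×0.26542 = 0.28797.
Under exogeneity, PAF = [P(Y=1) − p₀] / P(Y=1).
PAF = (0.28797 − 0.26542) / 0.28797 ≈ 0.0783

PAF ≈ 0.078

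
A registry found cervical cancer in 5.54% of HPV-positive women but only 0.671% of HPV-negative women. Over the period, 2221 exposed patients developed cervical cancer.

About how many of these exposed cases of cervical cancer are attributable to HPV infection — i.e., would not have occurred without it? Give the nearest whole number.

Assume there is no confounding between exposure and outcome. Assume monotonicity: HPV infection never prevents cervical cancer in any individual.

about 1952 cases

p₁ = 0.0554, p₀ = 0.00671.
PN = (p₁ − p₀)/p₁ = (0.0554 − 0.00671) / 0.0554 ≈ 0.87888.
Attributable cases ≈ PN × (exposed cases) = 0.87888 × 2221 ≈ 1951.99.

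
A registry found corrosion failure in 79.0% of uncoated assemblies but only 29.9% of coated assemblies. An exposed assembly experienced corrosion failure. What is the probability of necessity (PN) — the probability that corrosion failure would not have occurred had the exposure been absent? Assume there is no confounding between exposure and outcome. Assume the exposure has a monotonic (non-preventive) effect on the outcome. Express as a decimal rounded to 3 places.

PN ≈ 0.622

p₁ = 0.79, p₀ = 0.299.
Under exogeneity and monotonicity, PN = (p₁ − p₀) / p₁.
PN = (0.79 − 0.299) / 0.79 = 0.491 / 0.79 ≈ 0.6215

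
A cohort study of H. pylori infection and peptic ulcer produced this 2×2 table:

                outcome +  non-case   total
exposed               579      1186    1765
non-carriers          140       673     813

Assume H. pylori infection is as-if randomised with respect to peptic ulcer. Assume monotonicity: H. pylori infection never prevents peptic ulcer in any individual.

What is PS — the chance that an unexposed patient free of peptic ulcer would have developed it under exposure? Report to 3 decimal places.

PS ≈ 0.188

p₁ = P(outcome | exposed) = 579/1765 = 0.32805
p₀ = P(outcome | unexposed) = 140/813 = 0.1722
Under exogeneity and monotonicity, PS = (p₁ − p₀)/(1 − p₀).
PS = (0.32805 − 0.1722) / 0.8278 ≈ 0.1883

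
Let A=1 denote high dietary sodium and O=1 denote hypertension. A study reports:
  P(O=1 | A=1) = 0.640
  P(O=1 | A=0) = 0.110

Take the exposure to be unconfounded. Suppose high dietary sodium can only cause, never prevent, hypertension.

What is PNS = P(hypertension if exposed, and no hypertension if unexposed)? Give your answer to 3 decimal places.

PNS ≈ 0.530

Let p₁ = 0.64, p₀ = 0.11.
Under exogeneity and monotonicity, PNS = p₁ − p₀.
PNS = 0.64 − 0.11 = 0.53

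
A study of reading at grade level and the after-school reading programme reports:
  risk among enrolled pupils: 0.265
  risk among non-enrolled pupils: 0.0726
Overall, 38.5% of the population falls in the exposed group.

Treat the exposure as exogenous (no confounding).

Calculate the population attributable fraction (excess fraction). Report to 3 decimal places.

Let p₁ = 0.265, p₀ = 0.0726.
Overall risk P(Y=1) = π·p₁ + (1−π)·p₀ = 0.385×0.265 + 0.615×0.0726 = 0.14667.
Under exogeneity, PAF = [P(Y=1) − p₀] / P(Y=1).
PAF = (0.14667 − 0.0726) / 0.14667 ≈ 0.5050

PAF ≈ 0.505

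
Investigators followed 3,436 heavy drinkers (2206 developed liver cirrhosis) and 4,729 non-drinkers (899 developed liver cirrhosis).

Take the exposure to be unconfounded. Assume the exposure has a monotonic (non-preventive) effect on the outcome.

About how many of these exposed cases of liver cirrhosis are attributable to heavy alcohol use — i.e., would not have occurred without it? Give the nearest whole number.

about 1553 cases

p₁ = P(outcome | exposed) = 2206/3436 = 0.64203
p₀ = P(outcome | unexposed) = 899/4729 = 0.1901
PN = (p₁ − p₀)/p₁ = (0.64203 − 0.1901) / 0.64203 ≈ 0.70390.
Attributable cases ≈ PN × (exposed cases) = 0.70390 × 2206 ≈ 1552.80.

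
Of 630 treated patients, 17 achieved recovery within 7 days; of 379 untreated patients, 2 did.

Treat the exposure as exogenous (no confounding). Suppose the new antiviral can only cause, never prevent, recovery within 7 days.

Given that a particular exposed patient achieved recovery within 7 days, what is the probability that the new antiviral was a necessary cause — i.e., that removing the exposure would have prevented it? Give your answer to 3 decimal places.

p₁ = P(outcome | exposed) = 17/630 = 0.026984
p₀ = P(outcome | unexposed) = 2/379 = 0.005277
Under exogeneity and monotonicity, PN = (p₁ − p₀) / p₁.
PN = (0.026984 − 0.005277) / 0.026984 = 0.021707 / 0.026984 ≈ 0.8044

PN ≈ 0.804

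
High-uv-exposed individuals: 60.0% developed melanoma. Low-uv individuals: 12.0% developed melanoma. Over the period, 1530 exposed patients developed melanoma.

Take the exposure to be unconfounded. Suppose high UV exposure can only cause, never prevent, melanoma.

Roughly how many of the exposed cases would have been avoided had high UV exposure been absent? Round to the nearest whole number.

p₁ = 0.6, p₀ = 0.12.
PN = (p₁ − p₀)/p₁ = (0.6 − 0.12) / 0.6 ≈ 0.80000.
Attributable cases ≈ PN × (exposed cases) = 0.80000 × 1530 ≈ 1224.00.

about 1224 cases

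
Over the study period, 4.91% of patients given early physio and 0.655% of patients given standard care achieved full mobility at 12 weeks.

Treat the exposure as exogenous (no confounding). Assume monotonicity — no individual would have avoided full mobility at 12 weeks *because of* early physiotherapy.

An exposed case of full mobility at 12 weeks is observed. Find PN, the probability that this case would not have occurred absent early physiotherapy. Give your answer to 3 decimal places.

PN ≈ 0.867

p₁ = 0.0491, p₀ = 0.00655.
Under exogeneity and monotonicity, PN = (p₁ − p₀) / p₁.
PN = (0.0491 − 0.00655) / 0.0491 = 0.04255 / 0.0491 ≈ 0.8666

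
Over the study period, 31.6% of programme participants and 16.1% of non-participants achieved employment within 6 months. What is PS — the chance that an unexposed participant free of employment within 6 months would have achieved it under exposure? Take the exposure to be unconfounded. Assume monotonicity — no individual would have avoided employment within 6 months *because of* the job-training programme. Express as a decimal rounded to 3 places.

p₁ = 0.316, p₀ = 0.161.
Under exogeneity and monotonicity, PS = (p₁ − p₀) / (1 − p₀).
PS = (0.316 − 0.161) / (1 − 0.161) = 0.155 / 0.839 ≈ 0.1847

PS ≈ 0.185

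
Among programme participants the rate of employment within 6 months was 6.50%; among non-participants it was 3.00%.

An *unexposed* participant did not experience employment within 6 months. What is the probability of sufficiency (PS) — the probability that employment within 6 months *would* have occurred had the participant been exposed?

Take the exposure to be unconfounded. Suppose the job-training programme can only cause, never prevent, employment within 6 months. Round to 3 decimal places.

p₁ = 0.065, p₀ = 0.03.
Under exogeneity and monotonicity, PS = (p₁ − p₀) / (1 − p₀).
PS = (0.065 − 0.03) / (1 − 0.03) = 0.035 / 0.97 ≈ 0.0361

PS ≈ 0.036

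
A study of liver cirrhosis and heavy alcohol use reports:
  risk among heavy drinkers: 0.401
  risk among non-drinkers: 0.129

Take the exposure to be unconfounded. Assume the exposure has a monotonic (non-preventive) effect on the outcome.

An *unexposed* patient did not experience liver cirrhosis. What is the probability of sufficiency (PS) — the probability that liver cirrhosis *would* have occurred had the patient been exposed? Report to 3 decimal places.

PS ≈ 0.312

Let p₁ = 0.401, p₀ = 0.129.
Under exogeneity and monotonicity, PS = (p₁ − p₀) / (1 − p₀).
PS = (0.401 − 0.129) / (1 − 0.129) = 0.272 / 0.871 ≈ 0.3123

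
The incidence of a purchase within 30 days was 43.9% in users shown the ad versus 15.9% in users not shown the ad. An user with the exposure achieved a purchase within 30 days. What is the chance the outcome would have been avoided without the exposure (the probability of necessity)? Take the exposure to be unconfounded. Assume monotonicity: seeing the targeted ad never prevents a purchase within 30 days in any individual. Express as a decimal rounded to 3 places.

PN ≈ 0.638

p₁ = 0.439, p₀ = 0.159.
Under exogeneity and monotonicity, PN = (p₁ − p₀) / p₁.
PN = (0.439 − 0.159) / 0.439 = 0.28 / 0.439 ≈ 0.6378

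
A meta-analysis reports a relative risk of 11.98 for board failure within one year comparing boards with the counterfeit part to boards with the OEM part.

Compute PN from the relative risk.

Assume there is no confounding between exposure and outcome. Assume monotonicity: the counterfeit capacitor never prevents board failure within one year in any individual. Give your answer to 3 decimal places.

Under exogeneity and monotonicity, PN = (RR − 1) / RR = 1 − 1/RR.
PN = (11.98 − 1) / 11.98 = 10.98 / 11.98 ≈ 0.9165

PN ≈ 0.917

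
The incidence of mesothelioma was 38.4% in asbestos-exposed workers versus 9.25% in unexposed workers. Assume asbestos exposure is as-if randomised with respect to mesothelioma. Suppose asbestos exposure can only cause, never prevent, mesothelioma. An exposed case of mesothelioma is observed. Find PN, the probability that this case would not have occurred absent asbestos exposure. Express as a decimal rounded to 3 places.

PN ≈ 0.759

p₁ = 0.384, p₀ = 0.0925.
Under exogeneity and monotonicity, PN = (p₁ − p₀) / p₁.
PN = (0.384 − 0.0925) / 0.384 = 0.2915 / 0.384 ≈ 0.7591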